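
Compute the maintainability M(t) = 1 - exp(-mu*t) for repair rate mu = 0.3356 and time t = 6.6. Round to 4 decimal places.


mu = 0.3356, t = 6.6
mu * t = 0.3356 * 6.6 = 2.215
exp(-2.215) = 0.1092
M(t) = 1 - 0.1092
M(t) = 0.8908

0.8908


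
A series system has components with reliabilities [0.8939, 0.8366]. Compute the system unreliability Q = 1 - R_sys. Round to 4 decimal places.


Components: [0.8939, 0.8366]
After component 1: product = 0.8939
After component 2: product = 0.7478
R_sys = 0.7478
Q = 1 - 0.7478 = 0.2522

0.2522


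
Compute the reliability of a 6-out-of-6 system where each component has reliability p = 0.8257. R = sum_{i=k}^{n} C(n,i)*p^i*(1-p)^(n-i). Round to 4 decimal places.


k = 6, n = 6, p = 0.8257
i=6: C(6,6)=1 * 0.8257^6 * 0.1743^0 = 0.3169
R = sum of terms = 0.3169

0.3169


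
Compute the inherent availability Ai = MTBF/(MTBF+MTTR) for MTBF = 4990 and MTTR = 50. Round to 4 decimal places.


MTBF = 4990
MTTR = 50
MTBF + MTTR = 5040
Ai = 4990 / 5040
Ai = 0.9901

0.9901


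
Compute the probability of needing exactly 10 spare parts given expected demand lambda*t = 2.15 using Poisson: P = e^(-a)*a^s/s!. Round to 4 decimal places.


a = 2.15, s = 10
e^(-a) = e^(-2.15) = 0.1165
a^s = 2.15^10 = 2110.4963
s! = 3628800
P = 0.1165 * 2110.4963 / 3628800
P = 0.0001

0.0001


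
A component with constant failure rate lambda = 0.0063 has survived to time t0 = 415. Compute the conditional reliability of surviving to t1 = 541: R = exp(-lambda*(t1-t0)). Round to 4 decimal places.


lambda = 0.0063
t0 = 415, t1 = 541
t1 - t0 = 126
lambda * (t1-t0) = 0.0063 * 126 = 0.7938
R = exp(-0.7938)
R = 0.4521

0.4521


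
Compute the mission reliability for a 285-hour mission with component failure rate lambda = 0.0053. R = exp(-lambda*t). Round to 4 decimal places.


lambda = 0.0053
mission_time = 285
lambda * t = 0.0053 * 285 = 1.5105
R = exp(-1.5105)
R = 0.2208

0.2208


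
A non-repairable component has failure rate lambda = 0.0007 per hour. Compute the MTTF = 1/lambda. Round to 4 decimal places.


lambda = 0.0007
MTTF = 1 / 0.0007
MTTF = 1428.5714

1428.5714


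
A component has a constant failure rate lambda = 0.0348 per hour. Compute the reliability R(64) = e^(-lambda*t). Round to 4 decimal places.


lambda = 0.0348
t = 64
lambda * t = 2.2272
R(t) = e^(-2.2272)
R(t) = 0.1078

0.1078


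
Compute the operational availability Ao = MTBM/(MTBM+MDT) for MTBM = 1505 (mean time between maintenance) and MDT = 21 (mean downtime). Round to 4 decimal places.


MTBM = 1505
MDT = 21
MTBM + MDT = 1526
Ao = 1505 / 1526
Ao = 0.9862

0.9862


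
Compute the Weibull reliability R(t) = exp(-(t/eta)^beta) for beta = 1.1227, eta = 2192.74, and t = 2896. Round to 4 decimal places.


beta = 1.1227, eta = 2192.74, t = 2896
t/eta = 2896 / 2192.74 = 1.3207
(t/eta)^beta = 1.3207^1.1227 = 1.3666
R(t) = exp(-1.3666)
R(t) = 0.255

0.255


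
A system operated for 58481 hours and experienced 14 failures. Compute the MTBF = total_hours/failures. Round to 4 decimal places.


total_hours = 58481
failures = 14
MTBF = 58481 / 14
MTBF = 4177.2143

4177.2143


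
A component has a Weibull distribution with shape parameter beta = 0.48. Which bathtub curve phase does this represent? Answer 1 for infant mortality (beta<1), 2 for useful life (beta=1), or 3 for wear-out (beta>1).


beta = 0.48
Compare beta to 1:
beta < 1 => infant mortality (phase 1)
beta = 1 => useful life (phase 2)
beta > 1 => wear-out (phase 3)
Since beta = 0.48, this is infant mortality (decreasing failure rate)
Phase = 1

1


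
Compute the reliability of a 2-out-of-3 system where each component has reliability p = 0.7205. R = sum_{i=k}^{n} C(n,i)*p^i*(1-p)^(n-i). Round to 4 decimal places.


k = 2, n = 3, p = 0.7205
i=2: C(3,2)=3 * 0.7205^2 * 0.2795^1 = 0.4353
i=3: C(3,3)=1 * 0.7205^3 * 0.2795^0 = 0.374
R = sum of terms = 0.8093

0.8093


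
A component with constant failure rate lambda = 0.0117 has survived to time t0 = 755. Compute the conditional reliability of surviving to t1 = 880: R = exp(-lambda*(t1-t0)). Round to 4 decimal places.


lambda = 0.0117
t0 = 755, t1 = 880
t1 - t0 = 125
lambda * (t1-t0) = 0.0117 * 125 = 1.4625
R = exp(-1.4625)
R = 0.2317

0.2317


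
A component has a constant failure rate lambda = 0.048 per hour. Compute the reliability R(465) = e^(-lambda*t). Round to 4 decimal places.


lambda = 0.048
t = 465
lambda * t = 22.32
R(t) = e^(-22.32)
R(t) = 0.0

0.0


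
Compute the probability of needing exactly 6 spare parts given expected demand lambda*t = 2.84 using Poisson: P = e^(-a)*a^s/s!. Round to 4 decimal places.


a = 2.84, s = 6
e^(-a) = e^(-2.84) = 0.0584
a^s = 2.84^6 = 524.6988
s! = 720
P = 0.0584 * 524.6988 / 720
P = 0.0426

0.0426


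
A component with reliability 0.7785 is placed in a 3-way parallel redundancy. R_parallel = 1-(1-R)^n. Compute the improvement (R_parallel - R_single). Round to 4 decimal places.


R_single = 0.7785, n = 3
1 - R_single = 0.2215
(1 - R_single)^n = 0.2215^3 = 0.0109
R_parallel = 1 - 0.0109 = 0.9891
Improvement = 0.9891 - 0.7785
Improvement = 0.2106

0.2106


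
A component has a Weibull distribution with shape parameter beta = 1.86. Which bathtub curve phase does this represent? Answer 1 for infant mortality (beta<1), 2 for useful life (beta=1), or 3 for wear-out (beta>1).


beta = 1.86
Compare beta to 1:
beta < 1 => infant mortality (phase 1)
beta = 1 => useful life (phase 2)
beta > 1 => wear-out (phase 3)
Since beta = 1.86, this is wear-out (increasing failure rate)
Phase = 3

3


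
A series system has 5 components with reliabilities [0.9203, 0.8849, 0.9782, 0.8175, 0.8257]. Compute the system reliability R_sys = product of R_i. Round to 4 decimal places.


Components: [0.9203, 0.8849, 0.9782, 0.8175, 0.8257]
After component 1 (R=0.9203): product = 0.9203
After component 2 (R=0.8849): product = 0.8144
After component 3 (R=0.9782): product = 0.7966
After component 4 (R=0.8175): product = 0.6512
After component 5 (R=0.8257): product = 0.5377
R_sys = 0.5377

0.5377


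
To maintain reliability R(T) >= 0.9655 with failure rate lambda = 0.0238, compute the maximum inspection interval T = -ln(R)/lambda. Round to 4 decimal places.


R_target = 0.9655
lambda = 0.0238
-ln(0.9655) = 0.0351
T = 0.0351 / 0.0238
T = 1.4752

1.4752


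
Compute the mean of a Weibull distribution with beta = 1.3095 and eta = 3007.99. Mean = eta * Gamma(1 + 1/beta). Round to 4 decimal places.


beta = 1.3095, eta = 3007.99
1/beta = 0.7637
1 + 1/beta = 1.7637
Gamma(1.7637) = 0.9222
Mean = 3007.99 * 0.9222
Mean = 2774.0822

2774.0822


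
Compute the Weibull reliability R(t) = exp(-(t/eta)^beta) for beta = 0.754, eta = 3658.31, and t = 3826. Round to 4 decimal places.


beta = 0.754, eta = 3658.31, t = 3826
t/eta = 3826 / 3658.31 = 1.0458
(t/eta)^beta = 1.0458^0.754 = 1.0344
R(t) = exp(-1.0344)
R(t) = 0.3555

0.3555


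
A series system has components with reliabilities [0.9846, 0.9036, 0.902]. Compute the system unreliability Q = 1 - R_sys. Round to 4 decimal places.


Components: [0.9846, 0.9036, 0.902]
After component 1: product = 0.9846
After component 2: product = 0.8897
After component 3: product = 0.8025
R_sys = 0.8025
Q = 1 - 0.8025 = 0.1975

0.1975


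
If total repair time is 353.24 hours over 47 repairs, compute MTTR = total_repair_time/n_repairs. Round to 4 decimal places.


total_repair_time = 353.24
n_repairs = 47
MTTR = 353.24 / 47
MTTR = 7.5157

7.5157


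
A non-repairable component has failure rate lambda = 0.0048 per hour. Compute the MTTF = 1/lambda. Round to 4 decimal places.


lambda = 0.0048
MTTF = 1 / 0.0048
MTTF = 208.3333

208.3333


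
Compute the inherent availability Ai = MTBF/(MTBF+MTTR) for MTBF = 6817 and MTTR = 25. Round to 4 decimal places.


MTBF = 6817
MTTR = 25
MTBF + MTTR = 6842
Ai = 6817 / 6842
Ai = 0.9963

0.9963


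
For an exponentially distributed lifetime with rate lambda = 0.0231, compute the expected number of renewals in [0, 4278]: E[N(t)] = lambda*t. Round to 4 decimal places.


lambda = 0.0231
t = 4278
E[N(t)] = lambda * t
E[N(t)] = 0.0231 * 4278
E[N(t)] = 98.8218

98.8218


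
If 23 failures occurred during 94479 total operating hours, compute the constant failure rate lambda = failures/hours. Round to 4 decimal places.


failures = 23
total_hours = 94479
lambda = 23 / 94479
lambda = 0.0002

0.0002


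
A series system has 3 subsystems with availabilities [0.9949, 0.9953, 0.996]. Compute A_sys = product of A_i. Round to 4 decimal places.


Subsystems: [0.9949, 0.9953, 0.996]
After subsystem 1 (A=0.9949): product = 0.9949
After subsystem 2 (A=0.9953): product = 0.9902
After subsystem 3 (A=0.996): product = 0.9863
A_sys = 0.9863

0.9863


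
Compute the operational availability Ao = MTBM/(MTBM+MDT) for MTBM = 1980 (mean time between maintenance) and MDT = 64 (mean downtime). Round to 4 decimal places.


MTBM = 1980
MDT = 64
MTBM + MDT = 2044
Ao = 1980 / 2044
Ao = 0.9687

0.9687


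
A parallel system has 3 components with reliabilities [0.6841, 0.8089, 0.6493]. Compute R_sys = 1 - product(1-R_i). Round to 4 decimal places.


Components: [0.6841, 0.8089, 0.6493]
(1 - 0.6841) = 0.3159, running product = 0.3159
(1 - 0.8089) = 0.1911, running product = 0.0604
(1 - 0.6493) = 0.3507, running product = 0.0212
Product of (1-R_i) = 0.0212
R_sys = 1 - 0.0212 = 0.9788

0.9788


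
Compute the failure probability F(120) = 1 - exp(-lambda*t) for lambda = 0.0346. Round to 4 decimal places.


lambda = 0.0346, t = 120
lambda * t = 4.152
exp(-4.152) = 0.0157
F(t) = 1 - 0.0157
F(t) = 0.9843

0.9843


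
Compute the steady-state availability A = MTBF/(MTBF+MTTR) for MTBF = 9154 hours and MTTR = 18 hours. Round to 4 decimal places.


MTBF = 9154
MTTR = 18
MTBF + MTTR = 9172
A = 9154 / 9172
A = 0.998

0.998


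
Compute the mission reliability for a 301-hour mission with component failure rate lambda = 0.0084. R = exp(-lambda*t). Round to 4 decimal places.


lambda = 0.0084
mission_time = 301
lambda * t = 0.0084 * 301 = 2.5284
R = exp(-2.5284)
R = 0.0798

0.0798


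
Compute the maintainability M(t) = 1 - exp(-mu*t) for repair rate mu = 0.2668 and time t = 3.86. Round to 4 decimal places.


mu = 0.2668, t = 3.86
mu * t = 0.2668 * 3.86 = 1.0298
exp(-1.0298) = 0.3571
M(t) = 1 - 0.3571
M(t) = 0.6429

0.6429


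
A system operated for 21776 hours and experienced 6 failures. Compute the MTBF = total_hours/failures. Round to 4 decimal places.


total_hours = 21776
failures = 6
MTBF = 21776 / 6
MTBF = 3629.3333

3629.3333


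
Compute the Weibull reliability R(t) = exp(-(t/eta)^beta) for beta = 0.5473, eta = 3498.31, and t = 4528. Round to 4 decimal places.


beta = 0.5473, eta = 3498.31, t = 4528
t/eta = 4528 / 3498.31 = 1.2943
(t/eta)^beta = 1.2943^0.5473 = 1.1517
R(t) = exp(-1.1517)
R(t) = 0.3161

0.3161


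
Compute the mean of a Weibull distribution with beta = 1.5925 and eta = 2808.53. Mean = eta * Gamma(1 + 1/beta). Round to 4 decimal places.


beta = 1.5925, eta = 2808.53
1/beta = 0.6279
1 + 1/beta = 1.6279
Gamma(1.6279) = 0.897
Mean = 2808.53 * 0.897
Mean = 2519.1569

2519.1569


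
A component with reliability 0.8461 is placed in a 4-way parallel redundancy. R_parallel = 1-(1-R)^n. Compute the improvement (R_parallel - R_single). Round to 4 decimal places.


R_single = 0.8461, n = 4
1 - R_single = 0.1539
(1 - R_single)^n = 0.1539^4 = 0.0006
R_parallel = 1 - 0.0006 = 0.9994
Improvement = 0.9994 - 0.8461
Improvement = 0.1533

0.1533


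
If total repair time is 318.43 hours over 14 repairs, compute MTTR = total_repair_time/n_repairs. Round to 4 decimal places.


total_repair_time = 318.43
n_repairs = 14
MTTR = 318.43 / 14
MTTR = 22.745

22.745


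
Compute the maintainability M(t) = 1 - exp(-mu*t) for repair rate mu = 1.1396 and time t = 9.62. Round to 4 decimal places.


mu = 1.1396, t = 9.62
mu * t = 1.1396 * 9.62 = 10.963
exp(-10.963) = 0.0
M(t) = 1 - 0.0
M(t) = 1.0

1.0


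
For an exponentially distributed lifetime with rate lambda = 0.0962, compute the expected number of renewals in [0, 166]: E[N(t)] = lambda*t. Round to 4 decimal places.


lambda = 0.0962
t = 166
E[N(t)] = lambda * t
E[N(t)] = 0.0962 * 166
E[N(t)] = 15.9692

15.9692


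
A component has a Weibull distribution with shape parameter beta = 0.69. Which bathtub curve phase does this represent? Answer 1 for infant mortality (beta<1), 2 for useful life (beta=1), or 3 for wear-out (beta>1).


beta = 0.69
Compare beta to 1:
beta < 1 => infant mortality (phase 1)
beta = 1 => useful life (phase 2)
beta > 1 => wear-out (phase 3)
Since beta = 0.69, this is infant mortality (decreasing failure rate)
Phase = 1

1


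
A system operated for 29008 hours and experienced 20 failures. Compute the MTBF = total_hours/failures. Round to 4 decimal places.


total_hours = 29008
failures = 20
MTBF = 29008 / 20
MTBF = 1450.4

1450.4


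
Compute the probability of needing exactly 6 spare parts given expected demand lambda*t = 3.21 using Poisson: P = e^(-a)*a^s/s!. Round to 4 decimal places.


a = 3.21, s = 6
e^(-a) = e^(-3.21) = 0.0404
a^s = 3.21^6 = 1094.0324
s! = 720
P = 0.0404 * 1094.0324 / 720
P = 0.0613

0.0613


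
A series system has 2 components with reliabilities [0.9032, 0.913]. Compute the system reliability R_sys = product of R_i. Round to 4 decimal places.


Components: [0.9032, 0.913]
After component 1 (R=0.9032): product = 0.9032
After component 2 (R=0.913): product = 0.8246
R_sys = 0.8246

0.8246


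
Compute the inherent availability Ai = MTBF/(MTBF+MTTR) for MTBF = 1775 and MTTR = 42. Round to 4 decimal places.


MTBF = 1775
MTTR = 42
MTBF + MTTR = 1817
Ai = 1775 / 1817
Ai = 0.9769

0.9769


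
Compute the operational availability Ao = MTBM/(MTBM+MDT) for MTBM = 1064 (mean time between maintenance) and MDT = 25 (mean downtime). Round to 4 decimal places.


MTBM = 1064
MDT = 25
MTBM + MDT = 1089
Ao = 1064 / 1089
Ao = 0.977

0.977


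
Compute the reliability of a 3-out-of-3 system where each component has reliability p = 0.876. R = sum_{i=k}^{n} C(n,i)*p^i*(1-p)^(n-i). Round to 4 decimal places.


k = 3, n = 3, p = 0.876
i=3: C(3,3)=1 * 0.876^3 * 0.124^0 = 0.6722
R = sum of terms = 0.6722

0.6722


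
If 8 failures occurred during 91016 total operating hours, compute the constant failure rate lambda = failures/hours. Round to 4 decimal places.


failures = 8
total_hours = 91016
lambda = 8 / 91016
lambda = 0.0001

0.0001


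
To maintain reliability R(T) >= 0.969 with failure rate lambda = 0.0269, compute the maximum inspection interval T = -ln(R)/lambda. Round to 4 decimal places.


R_target = 0.969
lambda = 0.0269
-ln(0.969) = 0.0315
T = 0.0315 / 0.0269
T = 1.1707

1.1707


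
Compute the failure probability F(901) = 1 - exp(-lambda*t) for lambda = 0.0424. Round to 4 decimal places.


lambda = 0.0424, t = 901
lambda * t = 38.2024
exp(-38.2024) = 0.0
F(t) = 1 - 0.0
F(t) = 1.0

1.0


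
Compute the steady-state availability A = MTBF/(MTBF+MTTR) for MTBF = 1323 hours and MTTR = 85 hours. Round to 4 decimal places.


MTBF = 1323
MTTR = 85
MTBF + MTTR = 1408
A = 1323 / 1408
A = 0.9396

0.9396


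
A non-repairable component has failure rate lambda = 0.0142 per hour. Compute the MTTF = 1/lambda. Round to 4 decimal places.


lambda = 0.0142
MTTF = 1 / 0.0142
MTTF = 70.4225

70.4225


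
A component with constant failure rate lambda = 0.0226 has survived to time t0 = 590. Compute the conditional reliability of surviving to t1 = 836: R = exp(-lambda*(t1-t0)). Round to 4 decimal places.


lambda = 0.0226
t0 = 590, t1 = 836
t1 - t0 = 246
lambda * (t1-t0) = 0.0226 * 246 = 5.5596
R = exp(-5.5596)
R = 0.0039

0.0039


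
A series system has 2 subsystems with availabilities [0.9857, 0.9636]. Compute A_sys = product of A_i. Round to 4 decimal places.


Subsystems: [0.9857, 0.9636]
After subsystem 1 (A=0.9857): product = 0.9857
After subsystem 2 (A=0.9636): product = 0.9498
A_sys = 0.9498

0.9498


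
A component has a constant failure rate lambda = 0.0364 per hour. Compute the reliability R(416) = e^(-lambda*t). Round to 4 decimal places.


lambda = 0.0364
t = 416
lambda * t = 15.1424
R(t) = e^(-15.1424)
R(t) = 0.0

0.0


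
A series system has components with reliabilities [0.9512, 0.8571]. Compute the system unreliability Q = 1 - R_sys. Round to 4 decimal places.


Components: [0.9512, 0.8571]
After component 1: product = 0.9512
After component 2: product = 0.8153
R_sys = 0.8153
Q = 1 - 0.8153 = 0.1847

0.1847


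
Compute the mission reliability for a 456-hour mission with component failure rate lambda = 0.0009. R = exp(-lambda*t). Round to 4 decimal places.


lambda = 0.0009
mission_time = 456
lambda * t = 0.0009 * 456 = 0.4104
R = exp(-0.4104)
R = 0.6634

0.6634


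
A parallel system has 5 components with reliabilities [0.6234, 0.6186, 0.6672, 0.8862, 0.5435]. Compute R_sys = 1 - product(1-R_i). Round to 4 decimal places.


Components: [0.6234, 0.6186, 0.6672, 0.8862, 0.5435]
(1 - 0.6234) = 0.3766, running product = 0.3766
(1 - 0.6186) = 0.3814, running product = 0.1436
(1 - 0.6672) = 0.3328, running product = 0.0478
(1 - 0.8862) = 0.1138, running product = 0.0054
(1 - 0.5435) = 0.4565, running product = 0.0025
Product of (1-R_i) = 0.0025
R_sys = 1 - 0.0025 = 0.9975

0.9975


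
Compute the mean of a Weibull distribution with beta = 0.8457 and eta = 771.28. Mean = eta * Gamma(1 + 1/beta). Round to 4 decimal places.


beta = 0.8457, eta = 771.28
1/beta = 1.1825
1 + 1/beta = 2.1825
Gamma(2.1825) = 1.0914
Mean = 771.28 * 1.0914
Mean = 841.7949

841.7949


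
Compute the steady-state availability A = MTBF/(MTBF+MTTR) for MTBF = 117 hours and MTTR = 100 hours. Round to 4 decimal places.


MTBF = 117
MTTR = 100
MTBF + MTTR = 217
A = 117 / 217
A = 0.5392

0.5392


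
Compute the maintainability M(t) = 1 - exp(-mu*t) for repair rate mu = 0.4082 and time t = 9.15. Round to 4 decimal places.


mu = 0.4082, t = 9.15
mu * t = 0.4082 * 9.15 = 3.735
exp(-3.735) = 0.0239
M(t) = 1 - 0.0239
M(t) = 0.9761

0.9761


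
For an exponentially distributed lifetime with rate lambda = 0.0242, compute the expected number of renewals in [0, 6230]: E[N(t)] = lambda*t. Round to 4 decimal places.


lambda = 0.0242
t = 6230
E[N(t)] = lambda * t
E[N(t)] = 0.0242 * 6230
E[N(t)] = 150.766

150.766


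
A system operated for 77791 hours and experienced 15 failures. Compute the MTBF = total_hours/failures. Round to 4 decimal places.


total_hours = 77791
failures = 15
MTBF = 77791 / 15
MTBF = 5186.0667

5186.0667


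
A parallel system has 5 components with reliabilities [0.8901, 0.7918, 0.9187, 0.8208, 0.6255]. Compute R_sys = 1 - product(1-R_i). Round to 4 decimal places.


Components: [0.8901, 0.7918, 0.9187, 0.8208, 0.6255]
(1 - 0.8901) = 0.1099, running product = 0.1099
(1 - 0.7918) = 0.2082, running product = 0.0229
(1 - 0.9187) = 0.0813, running product = 0.0019
(1 - 0.8208) = 0.1792, running product = 0.0003
(1 - 0.6255) = 0.3745, running product = 0.0001
Product of (1-R_i) = 0.0001
R_sys = 1 - 0.0001 = 0.9999

0.9999


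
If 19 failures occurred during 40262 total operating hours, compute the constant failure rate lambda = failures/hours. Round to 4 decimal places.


failures = 19
total_hours = 40262
lambda = 19 / 40262
lambda = 0.0005

0.0005


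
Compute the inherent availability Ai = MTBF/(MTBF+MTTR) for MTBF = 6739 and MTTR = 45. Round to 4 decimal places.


MTBF = 6739
MTTR = 45
MTBF + MTTR = 6784
Ai = 6739 / 6784
Ai = 0.9934

0.9934


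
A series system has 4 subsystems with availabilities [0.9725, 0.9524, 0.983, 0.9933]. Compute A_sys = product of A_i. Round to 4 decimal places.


Subsystems: [0.9725, 0.9524, 0.983, 0.9933]
After subsystem 1 (A=0.9725): product = 0.9725
After subsystem 2 (A=0.9524): product = 0.9262
After subsystem 3 (A=0.983): product = 0.9105
After subsystem 4 (A=0.9933): product = 0.9044
A_sys = 0.9044

0.9044


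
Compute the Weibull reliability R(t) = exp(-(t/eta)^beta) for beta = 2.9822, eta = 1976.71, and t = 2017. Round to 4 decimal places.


beta = 2.9822, eta = 1976.71, t = 2017
t/eta = 2017 / 1976.71 = 1.0204
(t/eta)^beta = 1.0204^2.9822 = 1.062
R(t) = exp(-1.062)
R(t) = 0.3458

0.3458


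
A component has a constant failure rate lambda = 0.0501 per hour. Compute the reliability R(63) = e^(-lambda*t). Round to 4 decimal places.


lambda = 0.0501
t = 63
lambda * t = 3.1563
R(t) = e^(-3.1563)
R(t) = 0.0426

0.0426


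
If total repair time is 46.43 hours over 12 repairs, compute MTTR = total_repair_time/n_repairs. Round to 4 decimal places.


total_repair_time = 46.43
n_repairs = 12
MTTR = 46.43 / 12
MTTR = 3.8692

3.8692


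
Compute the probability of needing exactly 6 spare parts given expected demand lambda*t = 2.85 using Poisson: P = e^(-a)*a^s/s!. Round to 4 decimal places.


a = 2.85, s = 6
e^(-a) = e^(-2.85) = 0.0578
a^s = 2.85^6 = 535.882
s! = 720
P = 0.0578 * 535.882 / 720
P = 0.0431

0.0431


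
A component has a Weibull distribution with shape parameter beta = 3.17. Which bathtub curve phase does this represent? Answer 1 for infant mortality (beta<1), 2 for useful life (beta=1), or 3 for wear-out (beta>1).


beta = 3.17
Compare beta to 1:
beta < 1 => infant mortality (phase 1)
beta = 1 => useful life (phase 2)
beta > 1 => wear-out (phase 3)
Since beta = 3.17, this is wear-out (increasing failure rate)
Phase = 3

3


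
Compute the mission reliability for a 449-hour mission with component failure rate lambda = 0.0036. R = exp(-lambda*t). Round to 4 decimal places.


lambda = 0.0036
mission_time = 449
lambda * t = 0.0036 * 449 = 1.6164
R = exp(-1.6164)
R = 0.1986

0.1986


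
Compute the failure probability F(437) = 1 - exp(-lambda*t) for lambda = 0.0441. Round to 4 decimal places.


lambda = 0.0441, t = 437
lambda * t = 19.2717
exp(-19.2717) = 0.0
F(t) = 1 - 0.0
F(t) = 1.0

1.0


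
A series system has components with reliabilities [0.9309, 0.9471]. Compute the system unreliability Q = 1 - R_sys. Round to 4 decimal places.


Components: [0.9309, 0.9471]
After component 1: product = 0.9309
After component 2: product = 0.8817
R_sys = 0.8817
Q = 1 - 0.8817 = 0.1183

0.1183


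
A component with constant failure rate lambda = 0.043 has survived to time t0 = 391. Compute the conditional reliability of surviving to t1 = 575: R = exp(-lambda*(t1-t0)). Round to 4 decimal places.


lambda = 0.043
t0 = 391, t1 = 575
t1 - t0 = 184
lambda * (t1-t0) = 0.043 * 184 = 7.912
R = exp(-7.912)
R = 0.0004

0.0004


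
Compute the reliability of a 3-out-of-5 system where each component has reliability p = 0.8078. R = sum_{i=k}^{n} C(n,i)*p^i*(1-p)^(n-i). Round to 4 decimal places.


k = 3, n = 5, p = 0.8078
i=3: C(5,3)=10 * 0.8078^3 * 0.1922^2 = 0.1947
i=4: C(5,4)=5 * 0.8078^4 * 0.1922^1 = 0.4092
i=5: C(5,5)=1 * 0.8078^5 * 0.1922^0 = 0.344
R = sum of terms = 0.9479

0.9479


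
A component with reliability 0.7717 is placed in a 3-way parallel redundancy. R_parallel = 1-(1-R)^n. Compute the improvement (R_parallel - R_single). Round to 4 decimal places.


R_single = 0.7717, n = 3
1 - R_single = 0.2283
(1 - R_single)^n = 0.2283^3 = 0.0119
R_parallel = 1 - 0.0119 = 0.9881
Improvement = 0.9881 - 0.7717
Improvement = 0.2164

0.2164


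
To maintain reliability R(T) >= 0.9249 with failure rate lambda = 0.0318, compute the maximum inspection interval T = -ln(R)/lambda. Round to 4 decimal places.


R_target = 0.9249
lambda = 0.0318
-ln(0.9249) = 0.0781
T = 0.0781 / 0.0318
T = 2.455

2.455


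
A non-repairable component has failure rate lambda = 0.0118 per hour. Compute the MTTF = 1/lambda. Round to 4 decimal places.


lambda = 0.0118
MTTF = 1 / 0.0118
MTTF = 84.7458

84.7458


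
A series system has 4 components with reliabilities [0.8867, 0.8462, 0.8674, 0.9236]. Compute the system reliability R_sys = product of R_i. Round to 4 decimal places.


Components: [0.8867, 0.8462, 0.8674, 0.9236]
After component 1 (R=0.8867): product = 0.8867
After component 2 (R=0.8462): product = 0.7503
After component 3 (R=0.8674): product = 0.6508
After component 4 (R=0.9236): product = 0.6011
R_sys = 0.6011

0.6011


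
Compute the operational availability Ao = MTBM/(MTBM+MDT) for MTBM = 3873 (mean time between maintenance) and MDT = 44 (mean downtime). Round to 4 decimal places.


MTBM = 3873
MDT = 44
MTBM + MDT = 3917
Ao = 3873 / 3917
Ao = 0.9888

0.9888


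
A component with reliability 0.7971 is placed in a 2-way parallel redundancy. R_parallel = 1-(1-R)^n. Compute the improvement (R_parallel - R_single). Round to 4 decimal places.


R_single = 0.7971, n = 2
1 - R_single = 0.2029
(1 - R_single)^n = 0.2029^2 = 0.0412
R_parallel = 1 - 0.0412 = 0.9588
Improvement = 0.9588 - 0.7971
Improvement = 0.1617

0.1617


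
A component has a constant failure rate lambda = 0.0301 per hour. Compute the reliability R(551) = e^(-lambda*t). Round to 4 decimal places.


lambda = 0.0301
t = 551
lambda * t = 16.5851
R(t) = e^(-16.5851)
R(t) = 0.0

0.0


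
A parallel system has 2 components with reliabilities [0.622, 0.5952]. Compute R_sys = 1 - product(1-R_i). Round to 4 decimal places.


Components: [0.622, 0.5952]
(1 - 0.622) = 0.378, running product = 0.378
(1 - 0.5952) = 0.4048, running product = 0.153
Product of (1-R_i) = 0.153
R_sys = 1 - 0.153 = 0.847

0.847


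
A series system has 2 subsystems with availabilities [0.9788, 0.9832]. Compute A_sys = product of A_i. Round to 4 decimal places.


Subsystems: [0.9788, 0.9832]
After subsystem 1 (A=0.9788): product = 0.9788
After subsystem 2 (A=0.9832): product = 0.9624
A_sys = 0.9624

0.9624


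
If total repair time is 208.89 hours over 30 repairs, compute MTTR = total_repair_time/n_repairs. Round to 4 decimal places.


total_repair_time = 208.89
n_repairs = 30
MTTR = 208.89 / 30
MTTR = 6.963

6.963


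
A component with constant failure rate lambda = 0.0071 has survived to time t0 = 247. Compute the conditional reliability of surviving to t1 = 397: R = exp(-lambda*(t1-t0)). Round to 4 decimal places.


lambda = 0.0071
t0 = 247, t1 = 397
t1 - t0 = 150
lambda * (t1-t0) = 0.0071 * 150 = 1.065
R = exp(-1.065)
R = 0.3447

0.3447


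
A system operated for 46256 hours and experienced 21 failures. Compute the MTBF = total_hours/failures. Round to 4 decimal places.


total_hours = 46256
failures = 21
MTBF = 46256 / 21
MTBF = 2202.6667

2202.6667


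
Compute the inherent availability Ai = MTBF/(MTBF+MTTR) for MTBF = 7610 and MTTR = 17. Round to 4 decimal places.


MTBF = 7610
MTTR = 17
MTBF + MTTR = 7627
Ai = 7610 / 7627
Ai = 0.9978

0.9978


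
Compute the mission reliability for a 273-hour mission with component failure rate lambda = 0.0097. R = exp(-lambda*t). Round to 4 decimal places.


lambda = 0.0097
mission_time = 273
lambda * t = 0.0097 * 273 = 2.6481
R = exp(-2.6481)
R = 0.0708

0.0708


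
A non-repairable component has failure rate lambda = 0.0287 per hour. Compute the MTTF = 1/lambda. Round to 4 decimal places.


lambda = 0.0287
MTTF = 1 / 0.0287
MTTF = 34.8432

34.8432


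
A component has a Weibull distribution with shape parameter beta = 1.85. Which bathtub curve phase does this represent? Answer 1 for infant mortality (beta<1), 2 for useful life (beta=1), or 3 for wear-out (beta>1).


beta = 1.85
Compare beta to 1:
beta < 1 => infant mortality (phase 1)
beta = 1 => useful life (phase 2)
beta > 1 => wear-out (phase 3)
Since beta = 1.85, this is wear-out (increasing failure rate)
Phase = 3

3


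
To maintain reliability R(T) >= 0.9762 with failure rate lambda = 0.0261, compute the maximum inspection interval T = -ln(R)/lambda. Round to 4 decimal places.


R_target = 0.9762
lambda = 0.0261
-ln(0.9762) = 0.0241
T = 0.0241 / 0.0261
T = 0.9229

0.9229


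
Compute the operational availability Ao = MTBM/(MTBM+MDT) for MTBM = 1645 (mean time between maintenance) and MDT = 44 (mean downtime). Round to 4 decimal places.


MTBM = 1645
MDT = 44
MTBM + MDT = 1689
Ao = 1645 / 1689
Ao = 0.9739

0.9739


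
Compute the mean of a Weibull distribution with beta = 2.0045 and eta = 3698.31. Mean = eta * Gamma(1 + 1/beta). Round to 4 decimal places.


beta = 2.0045, eta = 3698.31
1/beta = 0.4989
1 + 1/beta = 1.4989
Gamma(1.4989) = 0.8862
Mean = 3698.31 * 0.8862
Mean = 3277.4096

3277.4096


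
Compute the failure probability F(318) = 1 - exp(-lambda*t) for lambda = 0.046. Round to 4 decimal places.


lambda = 0.046, t = 318
lambda * t = 14.628
exp(-14.628) = 0.0
F(t) = 1 - 0.0
F(t) = 1.0

1.0


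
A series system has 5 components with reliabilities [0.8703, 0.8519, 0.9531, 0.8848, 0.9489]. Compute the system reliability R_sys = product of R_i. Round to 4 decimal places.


Components: [0.8703, 0.8519, 0.9531, 0.8848, 0.9489]
After component 1 (R=0.8703): product = 0.8703
After component 2 (R=0.8519): product = 0.7414
After component 3 (R=0.9531): product = 0.7066
After component 4 (R=0.8848): product = 0.6252
After component 5 (R=0.9489): product = 0.5933
R_sys = 0.5933

0.5933


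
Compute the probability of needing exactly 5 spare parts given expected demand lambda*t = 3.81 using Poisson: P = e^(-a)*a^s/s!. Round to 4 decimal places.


a = 3.81, s = 5
e^(-a) = e^(-3.81) = 0.0221
a^s = 3.81^5 = 802.8324
s! = 120
P = 0.0221 * 802.8324 / 120
P = 0.1482

0.1482


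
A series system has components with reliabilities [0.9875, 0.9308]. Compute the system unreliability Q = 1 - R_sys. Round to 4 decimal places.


Components: [0.9875, 0.9308]
After component 1: product = 0.9875
After component 2: product = 0.9192
R_sys = 0.9192
Q = 1 - 0.9192 = 0.0808

0.0808


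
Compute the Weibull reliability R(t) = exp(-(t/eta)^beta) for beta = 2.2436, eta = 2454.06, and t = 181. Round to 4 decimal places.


beta = 2.2436, eta = 2454.06, t = 181
t/eta = 181 / 2454.06 = 0.0738
(t/eta)^beta = 0.0738^2.2436 = 0.0029
R(t) = exp(-0.0029)
R(t) = 0.9971

0.9971


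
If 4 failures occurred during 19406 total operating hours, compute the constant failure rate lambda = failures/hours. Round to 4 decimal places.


failures = 4
total_hours = 19406
lambda = 4 / 19406
lambda = 0.0002

0.0002


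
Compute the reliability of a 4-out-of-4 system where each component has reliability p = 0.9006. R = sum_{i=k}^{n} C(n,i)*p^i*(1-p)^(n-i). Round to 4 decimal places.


k = 4, n = 4, p = 0.9006
i=4: C(4,4)=1 * 0.9006^4 * 0.0994^0 = 0.6579
R = sum of terms = 0.6579

0.6579


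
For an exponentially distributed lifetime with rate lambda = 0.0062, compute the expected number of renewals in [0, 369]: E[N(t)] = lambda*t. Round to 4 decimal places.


lambda = 0.0062
t = 369
E[N(t)] = lambda * t
E[N(t)] = 0.0062 * 369
E[N(t)] = 2.2878

2.2878


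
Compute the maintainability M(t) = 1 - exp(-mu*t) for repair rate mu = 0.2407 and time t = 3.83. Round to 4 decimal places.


mu = 0.2407, t = 3.83
mu * t = 0.2407 * 3.83 = 0.9219
exp(-0.9219) = 0.3978
M(t) = 1 - 0.3978
M(t) = 0.6022

0.6022


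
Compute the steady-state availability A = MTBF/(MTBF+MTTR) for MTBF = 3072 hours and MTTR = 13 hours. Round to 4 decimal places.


MTBF = 3072
MTTR = 13
MTBF + MTTR = 3085
A = 3072 / 3085
A = 0.9958

0.9958


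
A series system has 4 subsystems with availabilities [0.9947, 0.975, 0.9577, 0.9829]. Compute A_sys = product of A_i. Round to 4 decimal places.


Subsystems: [0.9947, 0.975, 0.9577, 0.9829]
After subsystem 1 (A=0.9947): product = 0.9947
After subsystem 2 (A=0.975): product = 0.9698
After subsystem 3 (A=0.9577): product = 0.9288
After subsystem 4 (A=0.9829): product = 0.9129
A_sys = 0.9129

0.9129


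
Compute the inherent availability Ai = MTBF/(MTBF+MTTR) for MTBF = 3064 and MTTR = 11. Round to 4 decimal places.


MTBF = 3064
MTTR = 11
MTBF + MTTR = 3075
Ai = 3064 / 3075
Ai = 0.9964

0.9964


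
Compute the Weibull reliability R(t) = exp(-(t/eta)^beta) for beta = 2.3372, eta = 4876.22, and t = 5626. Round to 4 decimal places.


beta = 2.3372, eta = 4876.22, t = 5626
t/eta = 5626 / 4876.22 = 1.1538
(t/eta)^beta = 1.1538^2.3372 = 1.3969
R(t) = exp(-1.3969)
R(t) = 0.2474

0.2474


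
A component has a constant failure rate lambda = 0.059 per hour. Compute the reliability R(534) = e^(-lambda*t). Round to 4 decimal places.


lambda = 0.059
t = 534
lambda * t = 31.506
R(t) = e^(-31.506)
R(t) = 0.0

0.0


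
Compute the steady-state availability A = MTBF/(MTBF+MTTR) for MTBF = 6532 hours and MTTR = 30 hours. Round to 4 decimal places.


MTBF = 6532
MTTR = 30
MTBF + MTTR = 6562
A = 6532 / 6562
A = 0.9954

0.9954


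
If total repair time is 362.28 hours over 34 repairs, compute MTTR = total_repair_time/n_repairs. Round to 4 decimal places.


total_repair_time = 362.28
n_repairs = 34
MTTR = 362.28 / 34
MTTR = 10.6553

10.6553


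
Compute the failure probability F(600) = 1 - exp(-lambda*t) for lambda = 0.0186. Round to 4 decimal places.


lambda = 0.0186, t = 600
lambda * t = 11.16
exp(-11.16) = 0.0
F(t) = 1 - 0.0
F(t) = 1.0

1.0


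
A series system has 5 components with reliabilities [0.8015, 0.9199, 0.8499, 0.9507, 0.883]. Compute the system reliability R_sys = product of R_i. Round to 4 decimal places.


Components: [0.8015, 0.9199, 0.8499, 0.9507, 0.883]
After component 1 (R=0.8015): product = 0.8015
After component 2 (R=0.9199): product = 0.7373
After component 3 (R=0.8499): product = 0.6266
After component 4 (R=0.9507): product = 0.5957
After component 5 (R=0.883): product = 0.526
R_sys = 0.526

0.526


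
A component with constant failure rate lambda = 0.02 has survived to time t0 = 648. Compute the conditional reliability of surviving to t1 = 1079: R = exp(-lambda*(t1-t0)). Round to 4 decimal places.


lambda = 0.02
t0 = 648, t1 = 1079
t1 - t0 = 431
lambda * (t1-t0) = 0.02 * 431 = 8.62
R = exp(-8.62)
R = 0.0002

0.0002


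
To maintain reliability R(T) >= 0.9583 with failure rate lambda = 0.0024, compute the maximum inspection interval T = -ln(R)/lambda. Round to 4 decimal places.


R_target = 0.9583
lambda = 0.0024
-ln(0.9583) = 0.0426
T = 0.0426 / 0.0024
T = 17.7477

17.7477


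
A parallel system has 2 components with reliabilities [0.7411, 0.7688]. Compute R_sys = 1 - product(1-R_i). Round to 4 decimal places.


Components: [0.7411, 0.7688]
(1 - 0.7411) = 0.2589, running product = 0.2589
(1 - 0.7688) = 0.2312, running product = 0.0599
Product of (1-R_i) = 0.0599
R_sys = 1 - 0.0599 = 0.9401

0.9401


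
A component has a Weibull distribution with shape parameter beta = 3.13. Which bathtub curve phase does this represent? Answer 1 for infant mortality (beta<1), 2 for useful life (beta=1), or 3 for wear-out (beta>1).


beta = 3.13
Compare beta to 1:
beta < 1 => infant mortality (phase 1)
beta = 1 => useful life (phase 2)
beta > 1 => wear-out (phase 3)
Since beta = 3.13, this is wear-out (increasing failure rate)
Phase = 3

3


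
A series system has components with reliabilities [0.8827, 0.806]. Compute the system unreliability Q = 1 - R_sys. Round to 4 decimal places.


Components: [0.8827, 0.806]
After component 1: product = 0.8827
After component 2: product = 0.7115
R_sys = 0.7115
Q = 1 - 0.7115 = 0.2885

0.2885


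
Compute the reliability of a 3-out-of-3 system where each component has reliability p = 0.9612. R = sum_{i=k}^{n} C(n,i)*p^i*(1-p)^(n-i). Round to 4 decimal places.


k = 3, n = 3, p = 0.9612
i=3: C(3,3)=1 * 0.9612^3 * 0.0388^0 = 0.8881
R = sum of terms = 0.8881

0.8881


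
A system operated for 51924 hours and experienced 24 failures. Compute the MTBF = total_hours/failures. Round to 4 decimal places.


total_hours = 51924
failures = 24
MTBF = 51924 / 24
MTBF = 2163.5

2163.5


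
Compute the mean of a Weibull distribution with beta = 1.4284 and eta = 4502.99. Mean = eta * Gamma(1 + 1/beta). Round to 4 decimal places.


beta = 1.4284, eta = 4502.99
1/beta = 0.7001
1 + 1/beta = 1.7001
Gamma(1.7001) = 0.9087
Mean = 4502.99 * 0.9087
Mean = 4091.6628

4091.6628


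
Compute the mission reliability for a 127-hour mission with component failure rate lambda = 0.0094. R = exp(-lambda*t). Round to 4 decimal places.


lambda = 0.0094
mission_time = 127
lambda * t = 0.0094 * 127 = 1.1938
R = exp(-1.1938)
R = 0.3031

0.3031


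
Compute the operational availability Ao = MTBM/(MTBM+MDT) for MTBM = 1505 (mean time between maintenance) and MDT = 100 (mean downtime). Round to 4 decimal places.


MTBM = 1505
MDT = 100
MTBM + MDT = 1605
Ao = 1505 / 1605
Ao = 0.9377

0.9377


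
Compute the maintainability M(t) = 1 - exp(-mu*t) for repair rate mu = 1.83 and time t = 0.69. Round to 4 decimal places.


mu = 1.83, t = 0.69
mu * t = 1.83 * 0.69 = 1.2627
exp(-1.2627) = 0.2829
M(t) = 1 - 0.2829
M(t) = 0.7171

0.7171


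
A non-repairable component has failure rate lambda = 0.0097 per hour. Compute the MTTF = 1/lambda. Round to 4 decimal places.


lambda = 0.0097
MTTF = 1 / 0.0097
MTTF = 103.0928

103.0928


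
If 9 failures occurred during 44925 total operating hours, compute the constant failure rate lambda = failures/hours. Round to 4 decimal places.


failures = 9
total_hours = 44925
lambda = 9 / 44925
lambda = 0.0002

0.0002


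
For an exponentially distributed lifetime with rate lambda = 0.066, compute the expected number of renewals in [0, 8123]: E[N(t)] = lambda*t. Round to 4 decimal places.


lambda = 0.066
t = 8123
E[N(t)] = lambda * t
E[N(t)] = 0.066 * 8123
E[N(t)] = 536.118

536.118


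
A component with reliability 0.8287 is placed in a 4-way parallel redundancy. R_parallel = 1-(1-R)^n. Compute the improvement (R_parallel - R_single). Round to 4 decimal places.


R_single = 0.8287, n = 4
1 - R_single = 0.1713
(1 - R_single)^n = 0.1713^4 = 0.0009
R_parallel = 1 - 0.0009 = 0.9991
Improvement = 0.9991 - 0.8287
Improvement = 0.1704

0.1704


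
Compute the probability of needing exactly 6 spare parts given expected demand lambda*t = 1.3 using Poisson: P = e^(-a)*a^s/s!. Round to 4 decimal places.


a = 1.3, s = 6
e^(-a) = e^(-1.3) = 0.2725
a^s = 1.3^6 = 4.8268
s! = 720
P = 0.2725 * 4.8268 / 720
P = 0.0018

0.0018


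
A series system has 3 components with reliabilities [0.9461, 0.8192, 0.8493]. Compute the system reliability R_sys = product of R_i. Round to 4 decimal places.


Components: [0.9461, 0.8192, 0.8493]
After component 1 (R=0.9461): product = 0.9461
After component 2 (R=0.8192): product = 0.775
After component 3 (R=0.8493): product = 0.6582
R_sys = 0.6582

0.6582


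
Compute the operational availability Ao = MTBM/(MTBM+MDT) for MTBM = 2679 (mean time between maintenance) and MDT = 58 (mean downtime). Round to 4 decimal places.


MTBM = 2679
MDT = 58
MTBM + MDT = 2737
Ao = 2679 / 2737
Ao = 0.9788

0.9788


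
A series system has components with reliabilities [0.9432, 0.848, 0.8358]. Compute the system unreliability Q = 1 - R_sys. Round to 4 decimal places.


Components: [0.9432, 0.848, 0.8358]
After component 1: product = 0.9432
After component 2: product = 0.7998
After component 3: product = 0.6685
R_sys = 0.6685
Q = 1 - 0.6685 = 0.3315

0.3315


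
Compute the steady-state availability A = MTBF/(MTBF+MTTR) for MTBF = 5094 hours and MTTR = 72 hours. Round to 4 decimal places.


MTBF = 5094
MTTR = 72
MTBF + MTTR = 5166
A = 5094 / 5166
A = 0.9861

0.9861


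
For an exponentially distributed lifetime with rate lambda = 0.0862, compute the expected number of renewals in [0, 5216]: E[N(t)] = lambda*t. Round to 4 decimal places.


lambda = 0.0862
t = 5216
E[N(t)] = lambda * t
E[N(t)] = 0.0862 * 5216
E[N(t)] = 449.6192

449.6192


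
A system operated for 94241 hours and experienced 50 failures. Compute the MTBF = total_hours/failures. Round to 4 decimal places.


total_hours = 94241
failures = 50
MTBF = 94241 / 50
MTBF = 1884.82

1884.82


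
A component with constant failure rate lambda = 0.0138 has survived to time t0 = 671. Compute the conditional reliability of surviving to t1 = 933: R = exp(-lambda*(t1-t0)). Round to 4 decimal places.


lambda = 0.0138
t0 = 671, t1 = 933
t1 - t0 = 262
lambda * (t1-t0) = 0.0138 * 262 = 3.6156
R = exp(-3.6156)
R = 0.0269

0.0269
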